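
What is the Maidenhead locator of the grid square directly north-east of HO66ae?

Longitude subsquare a = 0; +1 → 1 = b.
Latitude subsquare e = 4; +1 → 5 = f.

HO66bf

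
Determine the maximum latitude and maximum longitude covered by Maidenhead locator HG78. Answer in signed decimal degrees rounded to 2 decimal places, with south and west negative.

-21.00, -24.00

Field H=7, G=6: +7·20° lon, +6·10° lat → SW at lon -40°, lat -30°.
Square 7, 8: +7·2° lon, +8·1° lat → SW at lon -26°, lat -22°.
Cell spans 2° lon × 1° lat. NE corner is SW corner plus one full cell.
latitude -21.00, longitude -24.00.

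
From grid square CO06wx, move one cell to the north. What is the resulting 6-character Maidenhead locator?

Latitude subsquare x = 23; +1 → 24, wraps to 0 = a, carry into square.
Latitude square 6; +1 → 7.
The longitude characters are unchanged.

CO07wa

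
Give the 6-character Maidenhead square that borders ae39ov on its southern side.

Latitude subsquare v = 21; −1 → 20 = u.
The longitude characters are unchanged.

AE39ou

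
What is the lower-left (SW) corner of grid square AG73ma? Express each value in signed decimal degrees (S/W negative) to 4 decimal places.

-27.0000, -165.0000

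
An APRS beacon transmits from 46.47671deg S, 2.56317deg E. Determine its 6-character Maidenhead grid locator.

JE13gm

Offset from 180°W / 90°S: lon 182.5632°, lat 43.5233°.
Field: 182.5632/20 → 9 → J, 43.5233/10 → 4 → E; chars JE.
Square: 2.5632/2 → 1, 3.5233/1 → 3; chars 13.
Subsquare: 0.5632/0.0833333 → 6 → g, 0.5233/0.0416667 → 12 → m; chars gm.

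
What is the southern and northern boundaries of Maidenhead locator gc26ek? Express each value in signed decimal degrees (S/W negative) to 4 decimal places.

-63.5833, -63.5417

Field G=6, C=2: +6·20° lon, +2·10° lat → SW at lon -60°, lat -70°.
Square 2, 6: +2·2° lon, +6·1° lat → SW at lon -56°, lat -64°.
Subsquare e=4, k=10: +4·0.0833333° lon, +10·0.0416667° lat → SW at lon -55.6667°, lat -63.5833°.
Cell spans 0.0833333° lon × 0.0416667° lat.
south -63.5833, north -63.5417.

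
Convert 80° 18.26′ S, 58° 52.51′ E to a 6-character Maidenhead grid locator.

LA99kq

Shift to the Maidenhead origin (180°W, 90°S): lon 238.8752, lat 9.6957.
Field: lon ⌊238.8752/20⌋ = 11 → L; lat ⌊9.6957/10⌋ = 0 → A.
Square: lon ⌊18.8752/2⌋ = 9; lat ⌊9.6957/1⌋ = 9.
Subsquare: lon ⌊0.8752/0.0833333⌋ = 10 → k; lat ⌊0.6957/0.0416667⌋ = 16 → q.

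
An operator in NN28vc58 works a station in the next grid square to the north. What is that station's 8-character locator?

Latitude extended square 8; +1 → 9.
The longitude characters are unchanged.

NN28vc59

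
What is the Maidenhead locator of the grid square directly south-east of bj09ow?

BJ09pv

Longitude subsquare o = 14; +1 → 15 = p.
Latitude subsquare w = 22; −1 → 21 = v.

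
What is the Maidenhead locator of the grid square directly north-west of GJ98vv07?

GJ98uv98

Longitude extended square 0; −1 → -1, wraps to 9, carry into subsquare.
Longitude subsquare v = 21; −1 → 20 = u.
Latitude extended square 7; +1 → 8.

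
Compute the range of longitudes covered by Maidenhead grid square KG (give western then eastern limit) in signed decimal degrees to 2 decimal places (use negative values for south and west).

20.00, 40.00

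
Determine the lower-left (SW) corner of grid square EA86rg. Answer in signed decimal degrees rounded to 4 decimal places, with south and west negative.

-83.7500, -82.5833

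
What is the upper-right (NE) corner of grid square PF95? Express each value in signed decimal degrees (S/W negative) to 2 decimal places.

-34.00, 140.00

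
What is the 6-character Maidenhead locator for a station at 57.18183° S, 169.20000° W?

AD52jt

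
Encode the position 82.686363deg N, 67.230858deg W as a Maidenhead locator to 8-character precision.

Offset from 180°W / 90°S: lon 112.76914°, lat 172.68636°.
Field: 112.76914/20 → 5 → F, 172.68636/10 → 17 → R; chars FR.
Square: 12.76914/2 → 6, 2.68636/1 → 2; chars 62.
Subsquare: 0.76914/0.0833333 → 9 → j, 0.68636/0.0416667 → 16 → q; chars jq.
Extended square: 0.01914/0.00833333 → 2, 0.01970/0.00416667 → 4; chars 24.

FR62jq24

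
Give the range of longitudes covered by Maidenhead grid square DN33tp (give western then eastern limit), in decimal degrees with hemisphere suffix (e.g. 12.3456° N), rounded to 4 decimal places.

Field D=3, N=13: +3·20° lon, +13·10° lat → SW at lon -120°, lat 40°.
Square 3, 3: +3·2° lon, +3·1° lat → SW at lon -114°, lat 43°.
Subsquare t=19, p=15: +19·0.0833333° lon, +15·0.0416667° lat → SW at lon -112.417°, lat 43.625°.
Cell spans 0.0833333° lon × 0.0416667° lat.
west 112.4167° W, east 112.3333° W.

112.4167° W, 112.3333° W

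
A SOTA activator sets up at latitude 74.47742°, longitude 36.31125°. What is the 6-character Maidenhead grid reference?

Shift to the Maidenhead origin (180°W, 90°S): lon 216.3113, lat 164.4774.
Field: lon ⌊216.3113/20⌋ = 10 → K; lat ⌊164.4774/10⌋ = 16 → Q.
Square: lon ⌊16.3113/2⌋ = 8; lat ⌊4.4774/1⌋ = 4.
Subsquare: lon ⌊0.3113/0.0833333⌋ = 3 → d; lat ⌊0.4774/0.0416667⌋ = 11 → l.

KQ84dl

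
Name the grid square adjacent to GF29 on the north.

GG20

Latitude square 9; +1 → 10, wraps to 0, carry into field.
Latitude field F = 5; +1 → 6 = G.
The longitude characters are unchanged.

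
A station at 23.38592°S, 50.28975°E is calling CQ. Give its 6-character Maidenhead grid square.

LG56do

Add 180° to longitude and 90° to latitude: 230.2897, 66.6141.
Field: 230.2897/20 → 11 → L, 66.6141/10 → 6 → G; chars LG.
Square: 10.2897/2 → 5, 6.6141/1 → 6; chars 56.
Subsquare: 0.2897/0.0833333 → 3 → d, 0.6141/0.0416667 → 14 → o; chars do.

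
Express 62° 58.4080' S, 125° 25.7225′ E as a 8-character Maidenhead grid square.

Shift to the Maidenhead origin (180°W, 90°S): lon 305.42871, lat 27.02653.
Field: lon ⌊305.42871/20⌋ = 15 → P; lat ⌊27.02653/10⌋ = 2 → C.
Square: lon ⌊5.42871/2⌋ = 2; lat ⌊7.02653/1⌋ = 7.
Subsquare: lon ⌊1.42871/0.0833333⌋ = 17 → r; lat ⌊0.02653/0.0416667⌋ = 0 → a.
Extended square: lon ⌊0.01204/0.00833333⌋ = 1; lat ⌊0.02653/0.00416667⌋ = 6.

PC27ra16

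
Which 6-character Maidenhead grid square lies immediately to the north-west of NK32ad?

Longitude subsquare a = 0; −1 → -1, wraps to 23 = x, carry into square.
Longitude square 3; −1 → 2.
Latitude subsquare d = 3; +1 → 4 = e.

NK22xe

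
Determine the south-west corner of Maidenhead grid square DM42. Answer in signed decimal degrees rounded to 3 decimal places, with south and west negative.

32.000, -112.000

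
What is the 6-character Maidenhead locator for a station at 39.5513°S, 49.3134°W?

Shift to the Maidenhead origin (180°W, 90°S): lon 130.6866, lat 50.4487.
Field: 130.6866/20 → 6 → G, 50.4487/10 → 5 → F; chars GF.
Square: 10.6866/2 → 5, 0.4487/1 → 0; chars 50.
Subsquare: 0.6866/0.0833333 → 8 → i, 0.4487/0.0416667 → 10 → k; chars ik.

GF50ik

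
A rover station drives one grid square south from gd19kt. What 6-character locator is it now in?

Latitude subsquare t = 19; −1 → 18 = s.
The longitude characters are unchanged.

GD19ks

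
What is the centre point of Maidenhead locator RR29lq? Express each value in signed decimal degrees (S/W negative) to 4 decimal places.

89.6875, 164.9583

Field R=17, R=17: +17·20° lon, +17·10° lat → SW at lon 160°, lat 80°.
Square 2, 9: +2·2° lon, +9·1° lat → SW at lon 164°, lat 89°.
Subsquare l=11, q=16: +11·0.0833333° lon, +16·0.0416667° lat → SW at lon 164.917°, lat 89.6667°.
Cell spans 0.0833333° lon × 0.0416667° lat. Centre is SW corner plus half of each.
latitude 89.6875, longitude 164.9583.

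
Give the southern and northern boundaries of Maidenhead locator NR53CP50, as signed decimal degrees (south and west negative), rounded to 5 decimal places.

83.62500, 83.62917

Field N=13, R=17: +13·20° lon, +17·10° lat → SW at lon 80°, lat 80°.
Square 5, 3: +5·2° lon, +3·1° lat → SW at lon 90°, lat 83°.
Subsquare c=2, p=15: +2·0.0833333° lon, +15·0.0416667° lat → SW at lon 90.1667°, lat 83.625°.
Extended square 5, 0: +5·0.00833333° lon, +0·0.00416667° lat → SW at lon 90.2083°, lat 83.625°.
Cell spans 0.00833333° lon × 0.00416667° lat.
south 83.62500, north 83.62917.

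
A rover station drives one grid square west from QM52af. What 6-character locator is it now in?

QM42xf

Longitude subsquare a = 0; −1 → -1, wraps to 23 = x, carry into square.
Longitude square 5; −1 → 4.
The latitude characters are unchanged.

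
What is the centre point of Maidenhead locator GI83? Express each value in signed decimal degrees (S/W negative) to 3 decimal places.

-6.500, -43.000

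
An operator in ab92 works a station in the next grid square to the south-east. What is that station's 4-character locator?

BB01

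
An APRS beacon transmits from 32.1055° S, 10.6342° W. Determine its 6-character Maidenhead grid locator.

Offset from 180°W / 90°S: lon 169.3658°, lat 57.8945°.
Field: lon ⌊169.3658/20⌋ = 8 → I; lat ⌊57.8945/10⌋ = 5 → F.
Square: lon ⌊9.3658/2⌋ = 4; lat ⌊7.8945/1⌋ = 7.
Subsquare: lon ⌊1.3658/0.0833333⌋ = 16 → q; lat ⌊0.8945/0.0416667⌋ = 21 → v.

IF47qv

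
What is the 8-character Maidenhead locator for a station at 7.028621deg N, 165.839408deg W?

AJ77ba96

Add 180° to longitude and 90° to latitude: 14.16059, 97.02862.
Field: 14.16059/20 → 0 → A, 97.02862/10 → 9 → J; chars AJ.
Square: 14.16059/2 → 7, 7.02862/1 → 7; chars 77.
Subsquare: 0.16059/0.0833333 → 1 → b, 0.02862/0.0416667 → 0 → a; chars ba.
Extended square: 0.07726/0.00833333 → 9, 0.02862/0.00416667 → 6; chars 96.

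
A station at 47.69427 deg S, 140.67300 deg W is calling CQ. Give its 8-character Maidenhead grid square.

BE92ph93

Add 180° to longitude and 90° to latitude: 39.32700, 42.30573.
Field (20°×10°, letters A–R): lon ⌊39.32700/20⌋ = 1 → B; lat ⌊42.30573/10⌋ = 4 → E.
Square (2°×1°, digits 0–9): lon ⌊19.32700/2⌋ = 9; lat ⌊2.30573/1⌋ = 2.
Subsquare (5′×2.5′, letters a–x): lon ⌊1.32700/0.0833333⌋ = 15 → p; lat ⌊0.30573/0.0416667⌋ = 7 → h.
Extended square (30″×15″, digits 0–9): lon ⌊0.07700/0.00833333⌋ = 9; lat ⌊0.01406/0.00416667⌋ = 3.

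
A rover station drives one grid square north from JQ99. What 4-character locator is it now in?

Latitude square 9; +1 → 10, wraps to 0, carry into field.
Latitude field Q = 16; +1 → 17 = R.
The longitude characters are unchanged.

JR90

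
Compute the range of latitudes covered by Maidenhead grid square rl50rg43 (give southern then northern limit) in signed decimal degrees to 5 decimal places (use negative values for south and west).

Field R=17, L=11: +17·20° lon, +11·10° lat → SW at lon 160°, lat 20°.
Square 5, 0: +5·2° lon, +0·1° lat → SW at lon 170°, lat 20°.
Subsquare r=17, g=6: +17·0.0833333° lon, +6·0.0416667° lat → SW at lon 171.417°, lat 20.25°.
Extended square 4, 3: +4·0.00833333° lon, +3·0.00416667° lat → SW at lon 171.45°, lat 20.2625°.
Cell spans 0.00833333° lon × 0.00416667° lat.
south 20.26250, north 20.26667.

20.26250, 20.26667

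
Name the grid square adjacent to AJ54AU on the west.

AJ44xu

Longitude subsquare a = 0; −1 → -1, wraps to 23 = x, carry into square.
Longitude square 5; −1 → 4.
The latitude characters are unchanged.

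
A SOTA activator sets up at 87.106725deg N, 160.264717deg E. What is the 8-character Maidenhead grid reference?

RR07dc15

Offset from 180°W / 90°S: lon 340.26472°, lat 177.10672°.
Field (20°×10°, letters A–R): lon ⌊340.26472/20⌋ = 17 → R; lat ⌊177.10672/10⌋ = 17 → R.
Square (2°×1°, digits 0–9): lon ⌊0.26472/2⌋ = 0; lat ⌊7.10672/1⌋ = 7.
Subsquare (5′×2.5′, letters a–x): lon ⌊0.26472/0.0833333⌋ = 3 → d; lat ⌊0.10672/0.0416667⌋ = 2 → c.
Extended square (30″×15″, digits 0–9): lon ⌊0.01472/0.00833333⌋ = 1; lat ⌊0.02339/0.00416667⌋ = 5.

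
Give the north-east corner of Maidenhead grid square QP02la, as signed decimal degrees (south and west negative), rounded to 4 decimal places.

62.0417, 141.0000

Field Q=16, P=15: +16·20° lon, +15·10° lat → SW at lon 140°, lat 60°.
Square 0, 2: +0·2° lon, +2·1° lat → SW at lon 140°, lat 62°.
Subsquare l=11, a=0: +11·0.0833333° lon, +0·0.0416667° lat → SW at lon 140.917°, lat 62°.
Cell spans 0.0833333° lon × 0.0416667° lat. NE corner is SW corner plus one full cell.
latitude 62.0417, longitude 141.0000.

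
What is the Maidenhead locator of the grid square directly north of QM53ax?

Latitude subsquare x = 23; +1 → 24, wraps to 0 = a, carry into square.
Latitude square 3; +1 → 4.
The longitude characters are unchanged.

QM54aa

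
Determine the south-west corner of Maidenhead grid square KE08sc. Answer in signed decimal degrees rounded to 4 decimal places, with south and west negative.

-41.9167, 21.5000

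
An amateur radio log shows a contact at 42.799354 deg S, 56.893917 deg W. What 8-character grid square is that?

GE17ne28

Add 180° to longitude and 90° to latitude: 123.10608, 47.20065.
Field: 123.10608/20 → 6 → G, 47.20065/10 → 4 → E; chars GE.
Square: 3.10608/2 → 1, 7.20065/1 → 7; chars 17.
Subsquare: 1.10608/0.0833333 → 13 → n, 0.20065/0.0416667 → 4 → e; chars ne.
Extended square: 0.02275/0.00833333 → 2, 0.03398/0.00416667 → 8; chars 28.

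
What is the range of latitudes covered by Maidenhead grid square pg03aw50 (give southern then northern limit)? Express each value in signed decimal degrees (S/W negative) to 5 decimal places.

-26.08333, -26.07917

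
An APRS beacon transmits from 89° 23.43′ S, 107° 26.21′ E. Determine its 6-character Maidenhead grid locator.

OA30ro

Shift to the Maidenhead origin (180°W, 90°S): lon 287.4368, lat 0.6095.
Field (20°×10°, letters A–R): 287.4368/20 → 14 → O, 0.6095/10 → 0 → A; chars OA.
Square (2°×1°, digits 0–9): 7.4368/2 → 3, 0.6095/1 → 0; chars 30.
Subsquare (5′×2.5′, letters a–x): 1.4368/0.0833333 → 17 → r, 0.6095/0.0416667 → 14 → o; chars ro.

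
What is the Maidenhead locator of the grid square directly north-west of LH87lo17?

LH87lo08

Longitude extended square 1; −1 → 0.
Latitude extended square 7; +1 → 8.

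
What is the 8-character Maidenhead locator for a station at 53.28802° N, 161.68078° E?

RO03ug19

Offset from 180°W / 90°S: lon 341.68078°, lat 143.28802°.
Field: lon ⌊341.68078/20⌋ = 17 → R; lat ⌊143.28802/10⌋ = 14 → O.
Square: lon ⌊1.68078/2⌋ = 0; lat ⌊3.28802/1⌋ = 3.
Subsquare: lon ⌊1.68078/0.0833333⌋ = 20 → u; lat ⌊0.28802/0.0416667⌋ = 6 → g.
Extended square: lon ⌊0.01411/0.00833333⌋ = 1; lat ⌊0.03802/0.00416667⌋ = 9.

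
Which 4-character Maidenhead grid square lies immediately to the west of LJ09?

KJ99

Longitude square 0; −1 → -1, wraps to 9, carry into field.
Longitude field L = 11; −1 → 10 = K.
The latitude characters are unchanged.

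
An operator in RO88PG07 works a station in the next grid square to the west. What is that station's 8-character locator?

RO88og97

Longitude extended square 0; −1 → -1, wraps to 9, carry into subsquare.
Longitude subsquare p = 15; −1 → 14 = o.
The latitude characters are unchanged.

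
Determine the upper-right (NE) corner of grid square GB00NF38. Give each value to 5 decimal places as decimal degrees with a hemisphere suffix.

Field G=6, B=1: +6·20° lon, +1·10° lat → SW at lon -60°, lat -80°.
Square 0, 0: +0·2° lon, +0·1° lat → SW at lon -60°, lat -80°.
Subsquare n=13, f=5: +13·0.0833333° lon, +5·0.0416667° lat → SW at lon -58.9167°, lat -79.7917°.
Extended square 3, 8: +3·0.00833333° lon, +8·0.00416667° lat → SW at lon -58.8917°, lat -79.7583°.
Cell spans 0.00833333° lon × 0.00416667° lat. NE corner is SW corner plus one full cell.
latitude 79.75417° S, longitude 58.88333° W.

79.75417° S, 58.88333° W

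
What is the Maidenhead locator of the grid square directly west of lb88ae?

LB78xe

Longitude subsquare a = 0; −1 → -1, wraps to 23 = x, carry into square.
Longitude square 8; −1 → 7.
The latitude characters are unchanged.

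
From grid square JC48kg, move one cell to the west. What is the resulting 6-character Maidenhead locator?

JC48jg

Longitude subsquare k = 10; −1 → 9 = j.
The latitude characters are unchanged.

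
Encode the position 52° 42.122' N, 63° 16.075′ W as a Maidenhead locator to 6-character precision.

FO82iq

Offset from 180°W / 90°S: lon 116.7321°, lat 142.7020°.
Field: lon ⌊116.7321/20⌋ = 5 → F; lat ⌊142.7020/10⌋ = 14 → O.
Square: lon ⌊16.7321/2⌋ = 8; lat ⌊2.7020/1⌋ = 2.
Subsquare: lon ⌊0.7321/0.0833333⌋ = 8 → i; lat ⌊0.7020/0.0416667⌋ = 16 → q.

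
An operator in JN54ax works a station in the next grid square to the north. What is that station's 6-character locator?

JN55aa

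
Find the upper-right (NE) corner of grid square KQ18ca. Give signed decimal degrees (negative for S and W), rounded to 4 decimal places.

78.0417, 22.2500

Field K=10, Q=16: +10·20° lon, +16·10° lat → SW at lon 20°, lat 70°.
Square 1, 8: +1·2° lon, +8·1° lat → SW at lon 22°, lat 78°.
Subsquare c=2, a=0: +2·0.0833333° lon, +0·0.0416667° lat → SW at lon 22.1667°, lat 78°.
Cell spans 0.0833333° lon × 0.0416667° lat. NE corner is SW corner plus one full cell.
latitude 78.0417, longitude 22.2500.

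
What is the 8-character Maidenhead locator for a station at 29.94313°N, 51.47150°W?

GL49gw36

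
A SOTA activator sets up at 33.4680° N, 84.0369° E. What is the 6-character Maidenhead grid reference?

NM23al

Shift to the Maidenhead origin (180°W, 90°S): lon 264.0369, lat 123.4680.
Field (20°×10°, letters A–R): lon ⌊264.0369/20⌋ = 13 → N; lat ⌊123.4680/10⌋ = 12 → M.
Square (2°×1°, digits 0–9): lon ⌊4.0369/2⌋ = 2; lat ⌊3.4680/1⌋ = 3.
Subsquare (5′×2.5′, letters a–x): lon ⌊0.0369/0.0833333⌋ = 0 → a; lat ⌊0.4680/0.0416667⌋ = 11 → l.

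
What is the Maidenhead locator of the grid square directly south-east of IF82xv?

IF92au

Longitude subsquare x = 23; +1 → 24, wraps to 0 = a, carry into square.
Longitude square 8; +1 → 9.
Latitude subsquare v = 21; −1 → 20 = u.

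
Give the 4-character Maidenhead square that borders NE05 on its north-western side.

Longitude square 0; −1 → -1, wraps to 9, carry into field.
Longitude field N = 13; −1 → 12 = M.
Latitude square 5; +1 → 6.

ME96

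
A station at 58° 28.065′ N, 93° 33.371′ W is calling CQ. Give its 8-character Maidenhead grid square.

EO38fl32

Shift to the Maidenhead origin (180°W, 90°S): lon 86.44382, lat 148.46775.
Field: 86.44382/20 → 4 → E, 148.46775/10 → 14 → O; chars EO.
Square: 6.44382/2 → 3, 8.46775/1 → 8; chars 38.
Subsquare: 0.44382/0.0833333 → 5 → f, 0.46775/0.0416667 → 11 → l; chars fl.
Extended square: 0.02715/0.00833333 → 3, 0.00942/0.00416667 → 2; chars 32.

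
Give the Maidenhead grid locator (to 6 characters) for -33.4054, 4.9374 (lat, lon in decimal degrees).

Offset from 180°W / 90°S: lon 184.9374°, lat 56.5946°.
Field: 184.9374/20 → 9 → J, 56.5946/10 → 5 → F; chars JF.
Square: 4.9374/2 → 2, 6.5946/1 → 6; chars 26.
Subsquare: 0.9374/0.0833333 → 11 → l, 0.5946/0.0416667 → 14 → o; chars lo.

JF26lo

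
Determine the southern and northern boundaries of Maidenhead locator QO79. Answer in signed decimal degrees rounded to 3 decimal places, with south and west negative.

59.000, 60.000

Field Q=16, O=14: +16·20° lon, +14·10° lat → SW at lon 140°, lat 50°.
Square 7, 9: +7·2° lon, +9·1° lat → SW at lon 154°, lat 59°.
Cell spans 2° lon × 1° lat.
south 59.000, north 60.000.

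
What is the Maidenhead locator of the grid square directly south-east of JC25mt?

JC25ns

Longitude subsquare m = 12; +1 → 13 = n.
Latitude subsquare t = 19; −1 → 18 = s.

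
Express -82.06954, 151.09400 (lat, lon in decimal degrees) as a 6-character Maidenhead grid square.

QA57nw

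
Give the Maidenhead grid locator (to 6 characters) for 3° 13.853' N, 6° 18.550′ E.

Offset from 180°W / 90°S: lon 186.3092°, lat 93.2309°.
Field: 186.3092/20 → 9 → J, 93.2309/10 → 9 → J; chars JJ.
Square: 6.3092/2 → 3, 3.2309/1 → 3; chars 33.
Subsquare: 0.3092/0.0833333 → 3 → d, 0.2309/0.0416667 → 5 → f; chars df.

JJ33df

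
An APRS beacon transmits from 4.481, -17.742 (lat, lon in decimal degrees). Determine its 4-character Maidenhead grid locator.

IJ14

Shift to the Maidenhead origin (180°W, 90°S): lon 162.26, lat 94.48.
Field (20°×10°, letters A–R): lon ⌊162.26/20⌋ = 8 → I; lat ⌊94.48/10⌋ = 9 → J.
Square (2°×1°, digits 0–9): lon ⌊2.26/2⌋ = 1; lat ⌊4.48/1⌋ = 4.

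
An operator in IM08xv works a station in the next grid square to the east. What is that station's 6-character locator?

Longitude subsquare x = 23; +1 → 24, wraps to 0 = a, carry into square.
Longitude square 0; +1 → 1.
The latitude characters are unchanged.

IM18av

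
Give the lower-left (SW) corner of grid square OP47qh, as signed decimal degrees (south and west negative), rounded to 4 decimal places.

67.2917, 109.3333

Field O=14, P=15: +14·20° lon, +15·10° lat → SW at lon 100°, lat 60°.
Square 4, 7: +4·2° lon, +7·1° lat → SW at lon 108°, lat 67°.
Subsquare q=16, h=7: +16·0.0833333° lon, +7·0.0416667° lat → SW at lon 109.333°, lat 67.2917°.
latitude 67.2917, longitude 109.3333.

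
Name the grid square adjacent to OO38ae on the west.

OO28xe

Longitude subsquare a = 0; −1 → -1, wraps to 23 = x, carry into square.
Longitude square 3; −1 → 2.
The latitude characters are unchanged.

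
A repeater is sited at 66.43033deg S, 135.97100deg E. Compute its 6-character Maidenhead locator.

Add 180° to longitude and 90° to latitude: 315.9710, 23.5697.
Field: lon ⌊315.9710/20⌋ = 15 → P; lat ⌊23.5697/10⌋ = 2 → C.
Square: lon ⌊15.9710/2⌋ = 7; lat ⌊3.5697/1⌋ = 3.
Subsquare: lon ⌊1.9710/0.0833333⌋ = 23 → x; lat ⌊0.5697/0.0416667⌋ = 13 → n.

PC73xn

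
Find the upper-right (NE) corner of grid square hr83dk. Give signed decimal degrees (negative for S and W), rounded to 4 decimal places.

83.4583, -23.6667

Field H=7, R=17: +7·20° lon, +17·10° lat → SW at lon -40°, lat 80°.
Square 8, 3: +8·2° lon, +3·1° lat → SW at lon -24°, lat 83°.
Subsquare d=3, k=10: +3·0.0833333° lon, +10·0.0416667° lat → SW at lon -23.75°, lat 83.4167°.
Cell spans 0.0833333° lon × 0.0416667° lat. NE corner is SW corner plus one full cell.
latitude 83.4583, longitude -23.6667.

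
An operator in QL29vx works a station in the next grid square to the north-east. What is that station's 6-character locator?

QM20wa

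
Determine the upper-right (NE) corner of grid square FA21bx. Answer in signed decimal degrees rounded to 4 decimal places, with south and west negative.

Field F=5, A=0: +5·20° lon, +0·10° lat → SW at lon -80°, lat -90°.
Square 2, 1: +2·2° lon, +1·1° lat → SW at lon -76°, lat -89°.
Subsquare b=1, x=23: +1·0.0833333° lon, +23·0.0416667° lat → SW at lon -75.9167°, lat -88.0417°.
Cell spans 0.0833333° lon × 0.0416667° lat. NE corner is SW corner plus one full cell.
latitude -88.0000, longitude -75.8333.

-88.0000, -75.8333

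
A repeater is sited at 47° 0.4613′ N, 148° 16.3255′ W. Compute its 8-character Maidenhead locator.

Shift to the Maidenhead origin (180°W, 90°S): lon 31.72791, lat 137.00769.
Field (20°×10°, letters A–R): lon ⌊31.72791/20⌋ = 1 → B; lat ⌊137.00769/10⌋ = 13 → N.
Square (2°×1°, digits 0–9): lon ⌊11.72791/2⌋ = 5; lat ⌊7.00769/1⌋ = 7.
Subsquare (5′×2.5′, letters a–x): lon ⌊1.72791/0.0833333⌋ = 20 → u; lat ⌊0.00769/0.0416667⌋ = 0 → a.
Extended square (30″×15″, digits 0–9): lon ⌊0.06124/0.00833333⌋ = 7; lat ⌊0.00769/0.00416667⌋ = 1.

BN57ua71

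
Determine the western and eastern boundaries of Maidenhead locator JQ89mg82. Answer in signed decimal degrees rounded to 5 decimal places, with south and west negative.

17.06667, 17.07500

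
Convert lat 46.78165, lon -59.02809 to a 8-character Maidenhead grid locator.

GN06ls67

Shift to the Maidenhead origin (180°W, 90°S): lon 120.97191, lat 136.78165.
Field: lon ⌊120.97191/20⌋ = 6 → G; lat ⌊136.78165/10⌋ = 13 → N.
Square: lon ⌊0.97191/2⌋ = 0; lat ⌊6.78165/1⌋ = 6.
Subsquare: lon ⌊0.97191/0.0833333⌋ = 11 → l; lat ⌊0.78165/0.0416667⌋ = 18 → s.
Extended square: lon ⌊0.05524/0.00833333⌋ = 6; lat ⌊0.03165/0.00416667⌋ = 7.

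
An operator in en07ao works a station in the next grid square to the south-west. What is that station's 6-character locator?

DN97xn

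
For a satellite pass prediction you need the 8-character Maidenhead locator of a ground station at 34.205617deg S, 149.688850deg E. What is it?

Offset from 180°W / 90°S: lon 329.68885°, lat 55.79438°.
Field: lon ⌊329.68885/20⌋ = 16 → Q; lat ⌊55.79438/10⌋ = 5 → F.
Square: lon ⌊9.68885/2⌋ = 4; lat ⌊5.79438/1⌋ = 5.
Subsquare: lon ⌊1.68885/0.0833333⌋ = 20 → u; lat ⌊0.79438/0.0416667⌋ = 19 → t.
Extended square: lon ⌊0.02218/0.00833333⌋ = 2; lat ⌊0.00272/0.00416667⌋ = 0.

QF45ut20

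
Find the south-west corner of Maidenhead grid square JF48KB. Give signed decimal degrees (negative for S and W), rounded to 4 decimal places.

-31.9583, 8.8333

Field J=9, F=5: +9·20° lon, +5·10° lat → SW at lon 0°, lat -40°.
Square 4, 8: +4·2° lon, +8·1° lat → SW at lon 8°, lat -32°.
Subsquare k=10, b=1: +10·0.0833333° lon, +1·0.0416667° lat → SW at lon 8.83333°, lat -31.9583°.
latitude -31.9583, longitude 8.8333.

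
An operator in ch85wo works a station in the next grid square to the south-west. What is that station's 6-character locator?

Longitude subsquare w = 22; −1 → 21 = v.
Latitude subsquare o = 14; −1 → 13 = n.

CH85vn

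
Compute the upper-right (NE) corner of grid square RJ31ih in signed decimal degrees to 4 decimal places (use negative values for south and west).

1.3333, 166.7500

Field R=17, J=9: +17·20° lon, +9·10° lat → SW at lon 160°, lat 0°.
Square 3, 1: +3·2° lon, +1·1° lat → SW at lon 166°, lat 1°.
Subsquare i=8, h=7: +8·0.0833333° lon, +7·0.0416667° lat → SW at lon 166.667°, lat 1.29167°.
Cell spans 0.0833333° lon × 0.0416667° lat. NE corner is SW corner plus one full cell.
latitude 1.3333, longitude 166.7500.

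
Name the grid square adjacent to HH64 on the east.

Longitude square 6; +1 → 7.
The latitude characters are unchanged.

HH74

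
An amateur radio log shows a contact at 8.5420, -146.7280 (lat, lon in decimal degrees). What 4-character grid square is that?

BJ68

Shift to the Maidenhead origin (180°W, 90°S): lon 33.27, lat 98.54.
Field: lon ⌊33.27/20⌋ = 1 → B; lat ⌊98.54/10⌋ = 9 → J.
Square: lon ⌊13.27/2⌋ = 6; lat ⌊8.54/1⌋ = 8.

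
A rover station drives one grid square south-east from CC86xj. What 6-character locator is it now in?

CC96ai

Longitude subsquare x = 23; +1 → 24, wraps to 0 = a, carry into square.
Longitude square 8; +1 → 9.
Latitude subsquare j = 9; −1 → 8 = i.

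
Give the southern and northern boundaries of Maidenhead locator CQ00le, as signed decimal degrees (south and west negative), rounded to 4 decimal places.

70.1667, 70.2083

Field C=2, Q=16: +2·20° lon, +16·10° lat → SW at lon -140°, lat 70°.
Square 0, 0: +0·2° lon, +0·1° lat → SW at lon -140°, lat 70°.
Subsquare l=11, e=4: +11·0.0833333° lon, +4·0.0416667° lat → SW at lon -139.083°, lat 70.1667°.
Cell spans 0.0833333° lon × 0.0416667° lat.
south 70.1667, north 70.2083.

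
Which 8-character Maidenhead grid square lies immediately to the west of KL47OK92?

Longitude extended square 9; −1 → 8.
The latitude characters are unchanged.

KL47ok82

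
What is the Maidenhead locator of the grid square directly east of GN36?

GN46

Longitude square 3; +1 → 4.
The latitude characters are unchanged.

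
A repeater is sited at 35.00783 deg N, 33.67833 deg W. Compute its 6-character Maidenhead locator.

HM35da

Shift to the Maidenhead origin (180°W, 90°S): lon 146.3217, lat 125.0078.
Field: 146.3217/20 → 7 → H, 125.0078/10 → 12 → M; chars HM.
Square: 6.3217/2 → 3, 5.0078/1 → 5; chars 35.
Subsquare: 0.3217/0.0833333 → 3 → d, 0.0078/0.0416667 → 0 → a; chars da.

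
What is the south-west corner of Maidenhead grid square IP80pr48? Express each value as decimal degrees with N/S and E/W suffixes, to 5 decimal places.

60.74167° N, 2.71667° W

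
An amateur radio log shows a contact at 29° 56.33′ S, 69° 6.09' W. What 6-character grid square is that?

FG50kb

Add 180° to longitude and 90° to latitude: 110.8985, 60.0612.
Field (20°×10°, letters A–R): lon ⌊110.8985/20⌋ = 5 → F; lat ⌊60.0612/10⌋ = 6 → G.
Square (2°×1°, digits 0–9): lon ⌊10.8985/2⌋ = 5; lat ⌊0.0612/1⌋ = 0.
Subsquare (5′×2.5′, letters a–x): lon ⌊0.8985/0.0833333⌋ = 10 → k; lat ⌊0.0612/0.0416667⌋ = 1 → b.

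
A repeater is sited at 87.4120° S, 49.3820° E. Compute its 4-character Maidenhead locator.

LA42

Shift to the Maidenhead origin (180°W, 90°S): lon 229.38, lat 2.59.
Field: 229.38/20 → 11 → L, 2.59/10 → 0 → A; chars LA.
Square: 9.38/2 → 4, 2.59/1 → 2; chars 42.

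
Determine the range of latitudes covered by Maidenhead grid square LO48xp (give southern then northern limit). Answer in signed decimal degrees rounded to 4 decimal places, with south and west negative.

Field L=11, O=14: +11·20° lon, +14·10° lat → SW at lon 40°, lat 50°.
Square 4, 8: +4·2° lon, +8·1° lat → SW at lon 48°, lat 58°.
Subsquare x=23, p=15: +23·0.0833333° lon, +15·0.0416667° lat → SW at lon 49.9167°, lat 58.625°.
Cell spans 0.0833333° lon × 0.0416667° lat.
south 58.6250, north 58.6667.

58.6250, 58.6667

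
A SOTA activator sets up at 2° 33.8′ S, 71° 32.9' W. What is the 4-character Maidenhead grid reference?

Add 180° to longitude and 90° to latitude: 108.45, 87.44.
Field: lon ⌊108.45/20⌋ = 5 → F; lat ⌊87.44/10⌋ = 8 → I.
Square: lon ⌊8.45/2⌋ = 4; lat ⌊7.44/1⌋ = 7.

FI47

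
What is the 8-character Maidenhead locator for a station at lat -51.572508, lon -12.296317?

ID38uk42

Add 180° to longitude and 90° to latitude: 167.70368, 38.42749.
Field: lon ⌊167.70368/20⌋ = 8 → I; lat ⌊38.42749/10⌋ = 3 → D.
Square: lon ⌊7.70368/2⌋ = 3; lat ⌊8.42749/1⌋ = 8.
Subsquare: lon ⌊1.70368/0.0833333⌋ = 20 → u; lat ⌊0.42749/0.0416667⌋ = 10 → k.
Extended square: lon ⌊0.03702/0.00833333⌋ = 4; lat ⌊0.01083/0.00416667⌋ = 2.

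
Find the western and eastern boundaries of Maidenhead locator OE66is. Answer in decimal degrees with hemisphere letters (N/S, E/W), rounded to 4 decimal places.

Field O=14, E=4: +14·20° lon, +4·10° lat → SW at lon 100°, lat -50°.
Square 6, 6: +6·2° lon, +6·1° lat → SW at lon 112°, lat -44°.
Subsquare i=8, s=18: +8·0.0833333° lon, +18·0.0416667° lat → SW at lon 112.667°, lat -43.25°.
Cell spans 0.0833333° lon × 0.0416667° lat.
west 112.6667° E, east 112.7500° E.

112.6667° E, 112.7500° E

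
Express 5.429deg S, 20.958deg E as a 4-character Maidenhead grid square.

KI04

Add 180° to longitude and 90° to latitude: 200.96, 84.57.
Field: 200.96/20 → 10 → K, 84.57/10 → 8 → I; chars KI.
Square: 0.96/2 → 0, 4.57/1 → 4; chars 04.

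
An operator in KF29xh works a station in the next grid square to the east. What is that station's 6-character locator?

KF39ah

Longitude subsquare x = 23; +1 → 24, wraps to 0 = a, carry into square.
Longitude square 2; +1 → 3.
The latitude characters are unchanged.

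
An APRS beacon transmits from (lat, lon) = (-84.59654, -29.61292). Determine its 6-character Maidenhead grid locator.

HA55ej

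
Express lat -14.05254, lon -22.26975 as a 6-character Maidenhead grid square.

HH85uw

Shift to the Maidenhead origin (180°W, 90°S): lon 157.7303, lat 75.9475.
Field (20°×10°, letters A–R): 157.7303/20 → 7 → H, 75.9475/10 → 7 → H; chars HH.
Square (2°×1°, digits 0–9): 17.7303/2 → 8, 5.9475/1 → 5; chars 85.
Subsquare (5′×2.5′, letters a–x): 1.7303/0.0833333 → 20 → u, 0.9475/0.0416667 → 22 → w; chars uw.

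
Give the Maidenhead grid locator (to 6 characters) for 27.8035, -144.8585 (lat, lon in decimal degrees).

BL77nt

Add 180° to longitude and 90° to latitude: 35.1415, 117.8035.
Field: lon ⌊35.1415/20⌋ = 1 → B; lat ⌊117.8035/10⌋ = 11 → L.
Square: lon ⌊15.1415/2⌋ = 7; lat ⌊7.8035/1⌋ = 7.
Subsquare: lon ⌊1.1415/0.0833333⌋ = 13 → n; lat ⌊0.8035/0.0416667⌋ = 19 → t.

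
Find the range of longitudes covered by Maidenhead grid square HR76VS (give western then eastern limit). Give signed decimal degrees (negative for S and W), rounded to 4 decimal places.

Field H=7, R=17: +7·20° lon, +17·10° lat → SW at lon -40°, lat 80°.
Square 7, 6: +7·2° lon, +6·1° lat → SW at lon -26°, lat 86°.
Subsquare v=21, s=18: +21·0.0833333° lon, +18·0.0416667° lat → SW at lon -24.25°, lat 86.75°.
Cell spans 0.0833333° lon × 0.0416667° lat.
west -24.2500, east -24.1667.

-24.2500, -24.1667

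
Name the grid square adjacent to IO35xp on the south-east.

IO45ao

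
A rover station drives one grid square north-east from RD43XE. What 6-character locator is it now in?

RD53af

Longitude subsquare x = 23; +1 → 24, wraps to 0 = a, carry into square.
Longitude square 4; +1 → 5.
Latitude subsquare e = 4; +1 → 5 = f.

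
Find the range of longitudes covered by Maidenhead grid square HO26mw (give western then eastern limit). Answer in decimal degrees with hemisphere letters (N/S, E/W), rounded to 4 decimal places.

35.0000° W, 34.9167° W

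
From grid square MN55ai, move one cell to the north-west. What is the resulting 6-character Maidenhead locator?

MN45xj

Longitude subsquare a = 0; −1 → -1, wraps to 23 = x, carry into square.
Longitude square 5; −1 → 4.
Latitude subsquare i = 8; +1 → 9 = j.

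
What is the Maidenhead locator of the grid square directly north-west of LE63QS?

LE63pt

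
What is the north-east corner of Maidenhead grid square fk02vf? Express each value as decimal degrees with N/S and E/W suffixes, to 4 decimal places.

Field F=5, K=10: +5·20° lon, +10·10° lat → SW at lon -80°, lat 10°.
Square 0, 2: +0·2° lon, +2·1° lat → SW at lon -80°, lat 12°.
Subsquare v=21, f=5: +21·0.0833333° lon, +5·0.0416667° lat → SW at lon -78.25°, lat 12.2083°.
Cell spans 0.0833333° lon × 0.0416667° lat. NE corner is SW corner plus one full cell.
latitude 12.2500° N, longitude 78.1667° W.

12.2500° N, 78.1667° W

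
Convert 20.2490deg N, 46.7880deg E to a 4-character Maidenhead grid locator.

Offset from 180°W / 90°S: lon 226.79°, lat 110.25°.
Field (20°×10°, letters A–R): lon ⌊226.79/20⌋ = 11 → L; lat ⌊110.25/10⌋ = 11 → L.
Square (2°×1°, digits 0–9): lon ⌊6.79/2⌋ = 3; lat ⌊0.25/1⌋ = 0.

LL30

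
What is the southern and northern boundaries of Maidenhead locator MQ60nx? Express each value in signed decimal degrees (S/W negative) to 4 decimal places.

Field M=12, Q=16: +12·20° lon, +16·10° lat → SW at lon 60°, lat 70°.
Square 6, 0: +6·2° lon, +0·1° lat → SW at lon 72°, lat 70°.
Subsquare n=13, x=23: +13·0.0833333° lon, +23·0.0416667° lat → SW at lon 73.0833°, lat 70.9583°.
Cell spans 0.0833333° lon × 0.0416667° lat.
south 70.9583, north 71.0000.

70.9583, 71.0000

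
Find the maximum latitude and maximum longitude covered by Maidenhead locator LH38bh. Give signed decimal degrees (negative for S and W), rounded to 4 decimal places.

-11.6667, 46.1667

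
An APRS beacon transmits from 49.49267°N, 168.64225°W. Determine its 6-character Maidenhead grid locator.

AN59ql

Add 180° to longitude and 90° to latitude: 11.3578, 139.4927.
Field (20°×10°, letters A–R): lon ⌊11.3578/20⌋ = 0 → A; lat ⌊139.4927/10⌋ = 13 → N.
Square (2°×1°, digits 0–9): lon ⌊11.3578/2⌋ = 5; lat ⌊9.4927/1⌋ = 9.
Subsquare (5′×2.5′, letters a–x): lon ⌊1.3578/0.0833333⌋ = 16 → q; lat ⌊0.4927/0.0416667⌋ = 11 → l.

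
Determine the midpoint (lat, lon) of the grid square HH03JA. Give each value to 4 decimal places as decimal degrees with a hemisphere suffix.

Field H=7, H=7: +7·20° lon, +7·10° lat → SW at lon -40°, lat -20°.
Square 0, 3: +0·2° lon, +3·1° lat → SW at lon -40°, lat -17°.
Subsquare j=9, a=0: +9·0.0833333° lon, +0·0.0416667° lat → SW at lon -39.25°, lat -17°.
Cell spans 0.0833333° lon × 0.0416667° lat. Centre is SW corner plus half of each.
latitude 16.9792° S, longitude 39.2083° W.

16.9792° S, 39.2083° W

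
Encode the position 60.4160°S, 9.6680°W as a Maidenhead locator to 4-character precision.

IC59

Shift to the Maidenhead origin (180°W, 90°S): lon 170.33, lat 29.58.
Field (20°×10°, letters A–R): 170.33/20 → 8 → I, 29.58/10 → 2 → C; chars IC.
Square (2°×1°, digits 0–9): 10.33/2 → 5, 9.58/1 → 9; chars 59.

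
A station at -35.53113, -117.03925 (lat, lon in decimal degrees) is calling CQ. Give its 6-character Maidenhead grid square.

Shift to the Maidenhead origin (180°W, 90°S): lon 62.9608, lat 54.4689.
Field: lon ⌊62.9608/20⌋ = 3 → D; lat ⌊54.4689/10⌋ = 5 → F.
Square: lon ⌊2.9608/2⌋ = 1; lat ⌊4.4689/1⌋ = 4.
Subsquare: lon ⌊0.9608/0.0833333⌋ = 11 → l; lat ⌊0.4689/0.0416667⌋ = 11 → l.

DF14ll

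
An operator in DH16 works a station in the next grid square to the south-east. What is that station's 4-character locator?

DH25

Longitude square 1; +1 → 2.
Latitude square 6; −1 → 5.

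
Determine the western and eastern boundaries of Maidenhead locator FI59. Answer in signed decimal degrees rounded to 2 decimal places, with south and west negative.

Field F=5, I=8: +5·20° lon, +8·10° lat → SW at lon -80°, lat -10°.
Square 5, 9: +5·2° lon, +9·1° lat → SW at lon -70°, lat -1°.
Cell spans 2° lon × 1° lat.
west -70.00, east -68.00.

-70.00, -68.00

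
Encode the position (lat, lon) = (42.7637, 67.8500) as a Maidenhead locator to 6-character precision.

MN32ws

Add 180° to longitude and 90° to latitude: 247.8500, 132.7637.
Field: lon ⌊247.8500/20⌋ = 12 → M; lat ⌊132.7637/10⌋ = 13 → N.
Square: lon ⌊7.8500/2⌋ = 3; lat ⌊2.7637/1⌋ = 2.
Subsquare: lon ⌊1.8500/0.0833333⌋ = 22 → w; lat ⌊0.7637/0.0416667⌋ = 18 → s.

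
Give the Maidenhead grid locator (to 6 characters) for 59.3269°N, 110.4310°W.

Offset from 180°W / 90°S: lon 69.5690°, lat 149.3269°.
Field: 69.5690/20 → 3 → D, 149.3269/10 → 14 → O; chars DO.
Square: 9.5690/2 → 4, 9.3269/1 → 9; chars 49.
Subsquare: 1.5690/0.0833333 → 18 → s, 0.3269/0.0416667 → 7 → h; chars sh.

DO49sh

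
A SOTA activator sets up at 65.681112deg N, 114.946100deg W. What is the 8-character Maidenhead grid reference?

DP25mq63

Shift to the Maidenhead origin (180°W, 90°S): lon 65.05390, lat 155.68111.
Field: 65.05390/20 → 3 → D, 155.68111/10 → 15 → P; chars DP.
Square: 5.05390/2 → 2, 5.68111/1 → 5; chars 25.
Subsquare: 1.05390/0.0833333 → 12 → m, 0.68111/0.0416667 → 16 → q; chars mq.
Extended square: 0.05390/0.00833333 → 6, 0.01445/0.00416667 → 3; chars 63.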